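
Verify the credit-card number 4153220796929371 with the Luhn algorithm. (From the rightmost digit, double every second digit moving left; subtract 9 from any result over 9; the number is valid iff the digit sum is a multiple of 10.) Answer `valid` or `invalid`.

valid

From the right, keep odd positions and double even positions (subtract 9 from any doubled value over 9):
  doubled (positions 2,4,...): 5 9 9 9 0 4 1 8 → sum 45
  kept (positions 1,3,...): 1 3 2 6 7 2 3 1 → sum 25
Total = 70.
70 mod 10 = 0, so the number is valid.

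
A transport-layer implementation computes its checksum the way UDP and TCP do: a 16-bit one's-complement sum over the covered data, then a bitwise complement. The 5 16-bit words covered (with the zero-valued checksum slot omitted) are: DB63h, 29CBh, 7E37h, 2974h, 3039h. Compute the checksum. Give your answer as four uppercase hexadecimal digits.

One's-complement addition (fold any carry out of bit 15 back into bit 0):
  0xDB63 + 0x29CB = 0x1052E → wrap carry → 0x052F
  0x052F + 0x7E37 = 0x08366
  0x8366 + 0x2974 = 0x0ACDA
  0xACDA + 0x3039 = 0x0DD13
One's-complement sum = 0xDD13.
Checksum = ~0xDD13 & 0xFFFF = 0x22EC.

22EC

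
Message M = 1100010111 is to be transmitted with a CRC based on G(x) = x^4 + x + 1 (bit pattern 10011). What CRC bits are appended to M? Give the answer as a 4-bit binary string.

Append 4 zeros: 11000101110000. Divide by 10011 (XOR where the leading bit is 1):
  pos 0: 11000 XOR 10011 = 01011
  pos 1: 10111 XOR 10011 = 00100
  pos 3: 10001 XOR 10011 = 00010
  pos 6: 10110 XOR 10011 = 00101
  pos 8: 10100 XOR 10011 = 00111
Remainder (last 4 bits) = 1110. This is the CRC / FCS.

1110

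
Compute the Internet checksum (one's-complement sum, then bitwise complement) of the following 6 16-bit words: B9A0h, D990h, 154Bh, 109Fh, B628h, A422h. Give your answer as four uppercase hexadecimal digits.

EC98

One's-complement addition (fold any carry out of bit 15 back into bit 0):
  0xB9A0 + 0xD990 = 0x19330 → wrap carry → 0x9331
  0x9331 + 0x154B = 0x0A87C
  0xA87C + 0x109F = 0x0B91B
  0xB91B + 0xB628 = 0x16F43 → wrap carry → 0x6F44
  0x6F44 + 0xA422 = 0x11366 → wrap carry → 0x1367
One's-complement sum = 0x1367.
Checksum = ~0x1367 & 0xFFFF = 0xEC98.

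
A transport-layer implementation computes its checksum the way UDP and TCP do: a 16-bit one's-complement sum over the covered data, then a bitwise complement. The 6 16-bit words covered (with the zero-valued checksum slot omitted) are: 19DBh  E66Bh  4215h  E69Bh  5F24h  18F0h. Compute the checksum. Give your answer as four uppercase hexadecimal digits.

5EF3

One's-complement addition (fold any carry out of bit 15 back into bit 0):
  0x19DB + 0xE66B = 0x10046 → wrap carry → 0x0047
  0x0047 + 0x4215 = 0x0425C
  0x425C + 0xE69B = 0x128F7 → wrap carry → 0x28F8
  0x28F8 + 0x5F24 = 0x0881C
  0x881C + 0x18F0 = 0x0A10C
One's-complement sum = 0xA10C.
Checksum = ~0xA10C & 0xFFFF = 0x5EF3.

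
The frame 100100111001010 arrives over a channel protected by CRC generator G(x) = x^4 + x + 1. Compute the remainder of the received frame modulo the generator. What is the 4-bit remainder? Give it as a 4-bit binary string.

Modulo-2 division of 100100111001010 by 10011:
  pos 0: 10010 XOR 10011 = 00001
  pos 4: 10111 XOR 10011 = 00100
  pos 6: 10000 XOR 10011 = 00011
  pos 9: 11101 XOR 10011 = 01110
  pos 10: 11100 XOR 10011 = 01111
Remainder = 1111 (nonzero — an error is detected).

1111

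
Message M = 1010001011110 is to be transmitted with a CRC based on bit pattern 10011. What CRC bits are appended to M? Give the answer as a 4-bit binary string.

1000

Append 4 zeros: 10100010111100000. Divide by 10011 (XOR where the leading bit is 1):
  pos 0: 10100 XOR 10011 = 00111
  pos 2: 11101 XOR 10011 = 01110
  pos 3: 11100 XOR 10011 = 01111
  pos 4: 11111 XOR 10011 = 01100
  pos 5: 11001 XOR 10011 = 01010
  pos 6: 10101 XOR 10011 = 00110
  pos 8: 11010 XOR 10011 = 01001
  pos 9: 10010 XOR 10011 = 00001
Remainder (last 4 bits) = 1000. This is the CRC / FCS.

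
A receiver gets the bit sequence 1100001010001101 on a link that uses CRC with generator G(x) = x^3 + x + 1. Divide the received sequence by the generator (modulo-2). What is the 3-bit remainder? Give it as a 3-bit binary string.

Modulo-2 division of 1100001010001101 by 1011:
  pos 0: 1100 XOR 1011 = 0111
  pos 1: 1110 XOR 1011 = 0101
  pos 2: 1010 XOR 1011 = 0001
  pos 5: 1101 XOR 1011 = 0110
  pos 6: 1100 XOR 1011 = 0111
  pos 7: 1110 XOR 1011 = 0101
  pos 8: 1010 XOR 1011 = 0001
  pos 11: 1110 XOR 1011 = 0101
  pos 12: 1011 XOR 1011 = 0000
Remainder = 000 (zero — the frame passes the CRC check).

000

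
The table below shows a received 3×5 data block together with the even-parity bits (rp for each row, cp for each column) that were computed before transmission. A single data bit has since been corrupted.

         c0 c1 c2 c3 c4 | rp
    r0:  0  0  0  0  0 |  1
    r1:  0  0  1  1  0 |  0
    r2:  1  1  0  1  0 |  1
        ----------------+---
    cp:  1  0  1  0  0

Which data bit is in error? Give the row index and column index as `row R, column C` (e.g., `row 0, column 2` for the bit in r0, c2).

row 0, column 1

Recompute each row's even parity and compare to rp:
  r0: data parity 0, sent rp 1 → mismatch
  r1: data parity 0, sent rp 0 → ok
  r2: data parity 1, sent rp 1 → ok
Recompute each column's even parity and compare to cp:
  c0: data parity 1, sent cp 1 → ok
  c1: data parity 1, sent cp 0 → mismatch
  c2: data parity 1, sent cp 1 → ok
  c3: data parity 0, sent cp 0 → ok
  c4: data parity 0, sent cp 0 → ok
Exactly one row (r0) and one column (c1) fail → the flipped bit is at their intersection.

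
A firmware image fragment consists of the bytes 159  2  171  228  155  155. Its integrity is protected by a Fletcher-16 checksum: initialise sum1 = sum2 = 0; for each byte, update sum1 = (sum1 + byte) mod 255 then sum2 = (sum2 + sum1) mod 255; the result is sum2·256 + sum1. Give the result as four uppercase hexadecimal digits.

F769

Running sums (mod 255):
  after byte 0 (159): sum1=159, sum2=159
  after byte 1 (2): sum1=161, sum2=65
  after byte 2 (171): sum1=77, sum2=142
  after byte 3 (228): sum1=50, sum2=192
  after byte 4 (155): sum1=205, sum2=142
  after byte 5 (155): sum1=105, sum2=247
Checksum = sum2·256 + sum1 = 247·256 + 105 = 63337 = 0xF769.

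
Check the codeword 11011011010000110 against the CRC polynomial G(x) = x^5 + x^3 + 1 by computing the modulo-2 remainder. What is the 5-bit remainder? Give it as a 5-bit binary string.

Modulo-2 division of 11011011010000110 by 101001:
  pos 0: 110110 XOR 101001 = 011111
  pos 1: 111111 XOR 101001 = 010110
  pos 2: 101101 XOR 101001 = 000100
  pos 5: 100010 XOR 101001 = 001011
  pos 7: 101100 XOR 101001 = 000101
  pos 10: 101011 XOR 101001 = 000010
Remainder = 00100 (nonzero — an error is detected).

00100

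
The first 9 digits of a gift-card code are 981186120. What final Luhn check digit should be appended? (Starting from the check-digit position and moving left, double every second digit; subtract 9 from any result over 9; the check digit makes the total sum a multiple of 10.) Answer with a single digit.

3

Partial digits right→left: 0 2 1 6 8 1 1 8 9
Double every second digit counting from the check-digit position (so the 1st, 3rd, 5th, ... of the partial from the right).
  doubled (with −9 where >9): 0 2 7 2 9 → sum 20
  kept as-is: 2 6 1 8 → sum 17
Total = 20 + 17 = 37.
Check digit = (10 − (37 mod 10)) mod 10 = 3.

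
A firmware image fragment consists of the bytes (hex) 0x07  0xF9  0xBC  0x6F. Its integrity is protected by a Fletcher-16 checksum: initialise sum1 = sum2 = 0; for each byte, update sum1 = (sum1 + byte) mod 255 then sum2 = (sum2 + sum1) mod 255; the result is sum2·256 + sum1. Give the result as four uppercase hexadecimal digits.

Running sums (mod 255):
  after byte 0 (0x07): sum1=7, sum2=7
  after byte 1 (0xF9): sum1=1, sum2=8
  after byte 2 (0xBC): sum1=189, sum2=197
  after byte 3 (0x6F): sum1=45, sum2=242
Checksum = sum2·256 + sum1 = 242·256 + 45 = 61997 = 0xF22D.

F22D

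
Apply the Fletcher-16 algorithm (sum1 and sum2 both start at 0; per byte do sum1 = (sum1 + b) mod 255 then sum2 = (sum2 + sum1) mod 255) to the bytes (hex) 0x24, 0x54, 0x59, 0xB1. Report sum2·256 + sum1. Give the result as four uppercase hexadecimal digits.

Running sums (mod 255):
  after byte 0 (0x24): sum1=36, sum2=36
  after byte 1 (0x54): sum1=120, sum2=156
  after byte 2 (0x59): sum1=209, sum2=110
  after byte 3 (0xB1): sum1=131, sum2=241
Checksum = sum2·256 + sum1 = 241·256 + 131 = 61827 = 0xF183.

F183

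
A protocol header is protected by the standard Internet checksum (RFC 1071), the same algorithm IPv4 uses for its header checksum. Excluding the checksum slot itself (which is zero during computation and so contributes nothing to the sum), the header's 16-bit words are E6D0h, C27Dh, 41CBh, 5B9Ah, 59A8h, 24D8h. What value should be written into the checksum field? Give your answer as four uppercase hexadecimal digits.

One's-complement addition (fold any carry out of bit 15 back into bit 0):
  0xE6D0 + 0xC27D = 0x1A94D → wrap carry → 0xA94E
  0xA94E + 0x41CB = 0x0EB19
  0xEB19 + 0x5B9A = 0x146B3 → wrap carry → 0x46B4
  0x46B4 + 0x59A8 = 0x0A05C
  0xA05C + 0x24D8 = 0x0C534
One's-complement sum = 0xC534.
Checksum = ~0xC534 & 0xFFFF = 0x3ACB.

3ACB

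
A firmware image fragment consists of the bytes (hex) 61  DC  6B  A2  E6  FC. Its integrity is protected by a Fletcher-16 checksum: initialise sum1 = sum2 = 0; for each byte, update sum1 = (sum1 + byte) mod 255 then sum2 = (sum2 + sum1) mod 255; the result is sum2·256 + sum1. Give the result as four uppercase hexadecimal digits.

Running sums (mod 255):
  after byte 0 (61): sum1=97, sum2=97
  after byte 1 (DC): sum1=62, sum2=159
  after byte 2 (6B): sum1=169, sum2=73
  after byte 3 (A2): sum1=76, sum2=149
  after byte 4 (E6): sum1=51, sum2=200
  after byte 5 (FC): sum1=48, sum2=248
Checksum = sum2·256 + sum1 = 248·256 + 48 = 63536 = 0xF830.

F830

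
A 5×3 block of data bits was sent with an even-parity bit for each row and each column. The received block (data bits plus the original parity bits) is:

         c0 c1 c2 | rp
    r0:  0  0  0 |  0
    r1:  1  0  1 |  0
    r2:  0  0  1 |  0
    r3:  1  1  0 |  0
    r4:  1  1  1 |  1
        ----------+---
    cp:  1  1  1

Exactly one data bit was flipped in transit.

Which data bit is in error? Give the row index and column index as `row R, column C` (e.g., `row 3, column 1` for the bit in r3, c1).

Recompute each row's even parity and compare to rp:
  r0: data parity 0, sent rp 0 → ok
  r1: data parity 0, sent rp 0 → ok
  r2: data parity 1, sent rp 0 → mismatch
  r3: data parity 0, sent rp 0 → ok
  r4: data parity 1, sent rp 1 → ok
Recompute each column's even parity and compare to cp:
  c0: data parity 1, sent cp 1 → ok
  c1: data parity 0, sent cp 1 → mismatch
  c2: data parity 1, sent cp 1 → ok
Exactly one row (r2) and one column (c1) fail → the flipped bit is at their intersection.

row 2, column 1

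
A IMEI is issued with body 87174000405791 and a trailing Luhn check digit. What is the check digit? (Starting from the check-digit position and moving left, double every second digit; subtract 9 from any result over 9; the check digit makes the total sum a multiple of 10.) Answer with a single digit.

Partial digits right→left: 1 9 7 5 0 4 0 0 0 4 7 1 7 8
Double every second digit counting from the check-digit position (so the 1st, 3rd, 5th, ... of the partial from the right).
  doubled (with −9 where >9): 2 5 0 0 0 5 5 → sum 17
  kept as-is: 9 5 4 0 4 1 8 → sum 31
Total = 17 + 31 = 48.
Check digit = (10 − (48 mod 10)) mod 10 = 2.

2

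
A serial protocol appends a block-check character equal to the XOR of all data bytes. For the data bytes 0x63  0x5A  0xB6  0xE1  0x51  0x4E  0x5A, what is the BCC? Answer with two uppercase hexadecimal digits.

XOR the bytes together:
  start with 0x63
  0x63 ⊕ 0x5A = 0x39
  0x39 ⊕ 0xB6 = 0x8F
  0x8F ⊕ 0xE1 = 0x6E
  0x6E ⊕ 0x51 = 0x3F
  0x3F ⊕ 0x4E = 0x71
  0x71 ⊕ 0x5A = 0x2B

2B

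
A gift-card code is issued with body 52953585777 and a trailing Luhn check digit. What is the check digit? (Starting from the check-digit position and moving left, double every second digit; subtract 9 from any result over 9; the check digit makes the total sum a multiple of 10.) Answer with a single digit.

Partial digits right→left: 7 7 7 5 8 5 3 5 9 2 5
Double every second digit counting from the check-digit position (so the 1st, 3rd, 5th, ... of the partial from the right).
  doubled (with −9 where >9): 5 5 7 6 9 1 → sum 33
  kept as-is: 7 5 5 5 2 → sum 24
Total = 33 + 24 = 57.
Check digit = (10 − (57 mod 10)) mod 10 = 3.

3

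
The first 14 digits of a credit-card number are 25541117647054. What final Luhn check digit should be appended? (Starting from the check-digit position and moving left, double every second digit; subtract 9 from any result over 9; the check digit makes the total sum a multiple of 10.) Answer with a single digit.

1

Partial digits right→left: 4 5 0 7 4 6 7 1 1 1 4 5 5 2
Double every second digit counting from the check-digit position (so the 1st, 3rd, 5th, ... of the partial from the right).
  doubled (with −9 where >9): 8 0 8 5 2 8 1 → sum 32
  kept as-is: 5 7 6 1 1 5 2 → sum 27
Total = 32 + 27 = 59.
Check digit = (10 − (59 mod 10)) mod 10 = 1.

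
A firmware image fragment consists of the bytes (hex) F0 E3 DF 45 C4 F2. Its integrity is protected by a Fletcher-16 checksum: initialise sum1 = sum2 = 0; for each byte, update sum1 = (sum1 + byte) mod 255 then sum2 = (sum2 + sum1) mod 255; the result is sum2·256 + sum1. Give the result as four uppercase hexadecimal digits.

Running sums (mod 255):
  after byte 0 (F0): sum1=240, sum2=240
  after byte 1 (E3): sum1=212, sum2=197
  after byte 2 (DF): sum1=180, sum2=122
  after byte 3 (45): sum1=249, sum2=116
  after byte 4 (C4): sum1=190, sum2=51
  after byte 5 (F2): sum1=177, sum2=228
Checksum = sum2·256 + sum1 = 228·256 + 177 = 58545 = 0xE4B1.

E4B1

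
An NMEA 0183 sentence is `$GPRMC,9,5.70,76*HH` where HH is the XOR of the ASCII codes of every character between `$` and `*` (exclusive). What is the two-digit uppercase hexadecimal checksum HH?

XOR the ASCII codes of the payload characters:
  'G' = 0x47 → acc = 0x47
  'P' = 0x50 → acc = 0x17
  'R' = 0x52 → acc = 0x45
  'M' = 0x4D → acc = 0x08
  'C' = 0x43 → acc = 0x4B
  ',' = 0x2C → acc = 0x67
  '9' = 0x39 → acc = 0x5E
  ',' = 0x2C → acc = 0x72
  '5' = 0x35 → acc = 0x47
  '.' = 0x2E → acc = 0x69
  '7' = 0x37 → acc = 0x5E
  '0' = 0x30 → acc = 0x6E
  ',' = 0x2C → acc = 0x42
  '7' = 0x37 → acc = 0x75
  '6' = 0x36 → acc = 0x43
Checksum = 0x43.

43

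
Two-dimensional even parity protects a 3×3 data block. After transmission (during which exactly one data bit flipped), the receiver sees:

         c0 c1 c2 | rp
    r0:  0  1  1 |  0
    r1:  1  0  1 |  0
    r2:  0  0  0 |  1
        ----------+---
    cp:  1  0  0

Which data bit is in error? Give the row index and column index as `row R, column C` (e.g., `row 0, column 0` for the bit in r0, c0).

row 2, column 1

Recompute each row's even parity and compare to rp:
  r0: data parity 0, sent rp 0 → ok
  r1: data parity 0, sent rp 0 → ok
  r2: data parity 0, sent rp 1 → mismatch
Recompute each column's even parity and compare to cp:
  c0: data parity 1, sent cp 1 → ok
  c1: data parity 1, sent cp 0 → mismatch
  c2: data parity 0, sent cp 0 → ok
Exactly one row (r2) and one column (c1) fail → the flipped bit is at their intersection.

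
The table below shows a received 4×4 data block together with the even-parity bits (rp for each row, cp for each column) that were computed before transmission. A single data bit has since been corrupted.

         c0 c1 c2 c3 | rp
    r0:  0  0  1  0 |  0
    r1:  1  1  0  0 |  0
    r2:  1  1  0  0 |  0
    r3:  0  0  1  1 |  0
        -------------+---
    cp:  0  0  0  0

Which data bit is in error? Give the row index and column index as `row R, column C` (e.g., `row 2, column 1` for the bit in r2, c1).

Recompute each row's even parity and compare to rp:
  r0: data parity 1, sent rp 0 → mismatch
  r1: data parity 0, sent rp 0 → ok
  r2: data parity 0, sent rp 0 → ok
  r3: data parity 0, sent rp 0 → ok
Recompute each column's even parity and compare to cp:
  c0: data parity 0, sent cp 0 → ok
  c1: data parity 0, sent cp 0 → ok
  c2: data parity 0, sent cp 0 → ok
  c3: data parity 1, sent cp 0 → mismatch
Exactly one row (r0) and one column (c3) fail → the flipped bit is at their intersection.

row 0, column 3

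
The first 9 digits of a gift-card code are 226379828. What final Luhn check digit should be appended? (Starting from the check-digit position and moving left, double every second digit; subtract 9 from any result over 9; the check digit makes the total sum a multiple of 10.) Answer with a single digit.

Partial digits right→left: 8 2 8 9 7 3 6 2 2
Double every second digit counting from the check-digit position (so the 1st, 3rd, 5th, ... of the partial from the right).
  doubled (with −9 where >9): 7 7 5 3 4 → sum 26
  kept as-is: 2 9 3 2 → sum 16
Total = 26 + 16 = 42.
Check digit = (10 − (42 mod 10)) mod 10 = 8.

8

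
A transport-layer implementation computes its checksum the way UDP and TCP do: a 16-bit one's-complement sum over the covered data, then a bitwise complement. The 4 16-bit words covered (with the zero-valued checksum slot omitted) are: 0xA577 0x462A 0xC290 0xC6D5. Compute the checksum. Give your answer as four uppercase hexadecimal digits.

8AF7

One's-complement addition (fold any carry out of bit 15 back into bit 0):
  0xA577 + 0x462A = 0x0EBA1
  0xEBA1 + 0xC290 = 0x1AE31 → wrap carry → 0xAE32
  0xAE32 + 0xC6D5 = 0x17507 → wrap carry → 0x7508
One's-complement sum = 0x7508.
Checksum = ~0x7508 & 0xFFFF = 0x8AF7.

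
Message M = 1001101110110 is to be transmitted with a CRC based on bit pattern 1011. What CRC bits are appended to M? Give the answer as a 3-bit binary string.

101

Append 3 zeros: 1001101110110000. Divide by 1011 (XOR where the leading bit is 1):
  pos 0: 1001 XOR 1011 = 0010
  pos 2: 1010 XOR 1011 = 0001
  pos 5: 1111 XOR 1011 = 0100
  pos 6: 1000 XOR 1011 = 0011
  pos 8: 1111 XOR 1011 = 0100
  pos 9: 1000 XOR 1011 = 0011
  pos 11: 1100 XOR 1011 = 0111
  pos 12: 1110 XOR 1011 = 0101
Remainder (last 3 bits) = 101. This is the CRC / FCS.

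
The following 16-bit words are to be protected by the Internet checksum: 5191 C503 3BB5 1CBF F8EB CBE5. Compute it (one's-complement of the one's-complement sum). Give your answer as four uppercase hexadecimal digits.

CC24

One's-complement addition (fold any carry out of bit 15 back into bit 0):
  0x5191 + 0xC503 = 0x11694 → wrap carry → 0x1695
  0x1695 + 0x3BB5 = 0x0524A
  0x524A + 0x1CBF = 0x06F09
  0x6F09 + 0xF8EB = 0x167F4 → wrap carry → 0x67F5
  0x67F5 + 0xCBE5 = 0x133DA → wrap carry → 0x33DB
One's-complement sum = 0x33DB.
Checksum = ~0x33DB & 0xFFFF = 0xCC24.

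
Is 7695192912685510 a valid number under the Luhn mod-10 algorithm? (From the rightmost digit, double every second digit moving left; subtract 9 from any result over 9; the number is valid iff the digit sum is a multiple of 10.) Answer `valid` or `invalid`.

From the right, keep odd positions and double even positions (subtract 9 from any doubled value over 9):
  doubled (positions 2,4,...): 2 1 3 2 4 2 9 5 → sum 28
  kept (positions 1,3,...): 0 5 8 2 9 9 5 6 → sum 44
Total = 72.
72 mod 10 = 2, so the number is invalid.

invalid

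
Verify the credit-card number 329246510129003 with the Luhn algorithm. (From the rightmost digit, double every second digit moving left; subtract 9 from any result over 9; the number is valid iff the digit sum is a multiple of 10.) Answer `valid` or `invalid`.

From the right, keep odd positions and double even positions (subtract 9 from any doubled value over 9):
  doubled (positions 2,4,...): 0 9 2 2 3 4 4 → sum 24
  kept (positions 1,3,...): 3 0 2 0 5 4 9 3 → sum 26
Total = 50.
50 mod 10 = 0, so the number is valid.

valid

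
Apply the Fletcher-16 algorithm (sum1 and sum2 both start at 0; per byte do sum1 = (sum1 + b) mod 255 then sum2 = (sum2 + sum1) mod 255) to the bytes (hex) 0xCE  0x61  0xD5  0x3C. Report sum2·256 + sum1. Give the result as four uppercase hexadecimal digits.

4742

Running sums (mod 255):
  after byte 0 (0xCE): sum1=206, sum2=206
  after byte 1 (0x61): sum1=48, sum2=254
  after byte 2 (0xD5): sum1=6, sum2=5
  after byte 3 (0x3C): sum1=66, sum2=71
Checksum = sum2·256 + sum1 = 71·256 + 66 = 18242 = 0x4742.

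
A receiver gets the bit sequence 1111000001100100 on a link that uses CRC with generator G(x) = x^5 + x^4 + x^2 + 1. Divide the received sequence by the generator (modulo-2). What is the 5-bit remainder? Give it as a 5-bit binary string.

00100

Modulo-2 division of 1111000001100100 by 110101:
  pos 0: 111100 XOR 110101 = 001001
  pos 2: 100100 XOR 110101 = 010001
  pos 3: 100010 XOR 110101 = 010111
  pos 4: 101111 XOR 110101 = 011010
  pos 5: 110101 XOR 110101 = 000000
Remainder = 00100 (nonzero — an error is detected).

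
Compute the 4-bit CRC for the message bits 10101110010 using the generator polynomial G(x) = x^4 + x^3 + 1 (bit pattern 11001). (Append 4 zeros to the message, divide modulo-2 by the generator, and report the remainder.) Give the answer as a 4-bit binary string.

0101

Append 4 zeros: 101011100100000. Divide by 11001 (XOR where the leading bit is 1):
  pos 0: 10101 XOR 11001 = 01100
  pos 1: 11001 XOR 11001 = 00000
  pos 6: 10010 XOR 11001 = 01011
  pos 7: 10110 XOR 11001 = 01111
  pos 8: 11110 XOR 11001 = 00111
  pos 10: 11100 XOR 11001 = 00101
Remainder (last 4 bits) = 0101. This is the CRC / FCS.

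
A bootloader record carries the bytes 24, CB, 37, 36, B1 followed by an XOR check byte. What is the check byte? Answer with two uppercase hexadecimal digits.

XOR the bytes together:
  start with 0x24
  0x24 ⊕ 0xCB = 0xEF
  0xEF ⊕ 0x37 = 0xD8
  0xD8 ⊕ 0x36 = 0xEE
  0xEE ⊕ 0xB1 = 0x5F

5F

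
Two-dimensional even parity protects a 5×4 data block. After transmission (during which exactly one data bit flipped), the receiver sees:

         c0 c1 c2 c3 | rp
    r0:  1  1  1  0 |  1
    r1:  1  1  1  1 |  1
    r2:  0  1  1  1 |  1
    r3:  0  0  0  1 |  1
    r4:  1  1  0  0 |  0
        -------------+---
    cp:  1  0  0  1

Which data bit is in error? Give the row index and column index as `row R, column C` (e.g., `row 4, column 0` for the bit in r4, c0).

Recompute each row's even parity and compare to rp:
  r0: data parity 1, sent rp 1 → ok
  r1: data parity 0, sent rp 1 → mismatch
  r2: data parity 1, sent rp 1 → ok
  r3: data parity 1, sent rp 1 → ok
  r4: data parity 0, sent rp 0 → ok
Recompute each column's even parity and compare to cp:
  c0: data parity 1, sent cp 1 → ok
  c1: data parity 0, sent cp 0 → ok
  c2: data parity 1, sent cp 0 → mismatch
  c3: data parity 1, sent cp 1 → ok
Exactly one row (r1) and one column (c2) fail → the flipped bit is at their intersection.

row 1, column 2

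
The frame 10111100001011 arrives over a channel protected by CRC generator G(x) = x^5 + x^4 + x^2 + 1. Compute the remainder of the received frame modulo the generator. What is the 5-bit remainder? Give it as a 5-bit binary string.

Modulo-2 division of 10111100001011 by 110101:
  pos 0: 101111 XOR 110101 = 011010
  pos 1: 110100 XOR 110101 = 000001
  pos 6: 100010 XOR 110101 = 010111
  pos 7: 101111 XOR 110101 = 011010
  pos 8: 110101 XOR 110101 = 000000
Remainder = 00000 (zero — the frame passes the CRC check).

00000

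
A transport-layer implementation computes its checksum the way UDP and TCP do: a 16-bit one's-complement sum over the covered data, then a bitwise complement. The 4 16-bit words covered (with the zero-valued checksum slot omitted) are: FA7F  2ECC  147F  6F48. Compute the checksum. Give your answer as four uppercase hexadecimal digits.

52EC

One's-complement addition (fold any carry out of bit 15 back into bit 0):
  0xFA7F + 0x2ECC = 0x1294B → wrap carry → 0x294C
  0x294C + 0x147F = 0x03DCB
  0x3DCB + 0x6F48 = 0x0AD13
One's-complement sum = 0xAD13.
Checksum = ~0xAD13 & 0xFFFF = 0x52EC.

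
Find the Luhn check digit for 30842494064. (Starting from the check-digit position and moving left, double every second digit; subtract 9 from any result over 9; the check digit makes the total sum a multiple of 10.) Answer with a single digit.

Partial digits right→left: 4 6 0 4 9 4 2 4 8 0 3
Double every second digit counting from the check-digit position (so the 1st, 3rd, 5th, ... of the partial from the right).
  doubled (with −9 where >9): 8 0 9 4 7 6 → sum 34
  kept as-is: 6 4 4 4 0 → sum 18
Total = 34 + 18 = 52.
Check digit = (10 − (52 mod 10)) mod 10 = 8.

8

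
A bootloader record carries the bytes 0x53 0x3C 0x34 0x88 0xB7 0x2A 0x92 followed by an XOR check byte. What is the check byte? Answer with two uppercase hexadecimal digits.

DC

XOR the bytes together:
  start with 0x53
  0x53 ⊕ 0x3C = 0x6F
  0x6F ⊕ 0x34 = 0x5B
  0x5B ⊕ 0x88 = 0xD3
  0xD3 ⊕ 0xB7 = 0x64
  0x64 ⊕ 0x2A = 0x4E
  0x4E ⊕ 0x92 = 0xDC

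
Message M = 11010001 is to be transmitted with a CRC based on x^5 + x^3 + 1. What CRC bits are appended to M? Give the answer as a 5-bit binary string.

00101

Append 5 zeros: 1101000100000. Divide by 101001 (XOR where the leading bit is 1):
  pos 0: 110100 XOR 101001 = 011101
  pos 1: 111010 XOR 101001 = 010011
  pos 2: 100111 XOR 101001 = 001110
  pos 4: 111000 XOR 101001 = 010001
  pos 5: 100010 XOR 101001 = 001011
  pos 7: 101100 XOR 101001 = 000101
Remainder (last 5 bits) = 00101. This is the CRC / FCS.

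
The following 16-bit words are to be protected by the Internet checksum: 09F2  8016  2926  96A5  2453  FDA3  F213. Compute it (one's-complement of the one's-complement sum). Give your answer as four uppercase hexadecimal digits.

One's-complement addition (fold any carry out of bit 15 back into bit 0):
  0x09F2 + 0x8016 = 0x08A08
  0x8A08 + 0x2926 = 0x0B32E
  0xB32E + 0x96A5 = 0x149D3 → wrap carry → 0x49D4
  0x49D4 + 0x2453 = 0x06E27
  0x6E27 + 0xFDA3 = 0x16BCA → wrap carry → 0x6BCB
  0x6BCB + 0xF213 = 0x15DDE → wrap carry → 0x5DDF
One's-complement sum = 0x5DDF.
Checksum = ~0x5DDF & 0xFFFF = 0xA220.

A220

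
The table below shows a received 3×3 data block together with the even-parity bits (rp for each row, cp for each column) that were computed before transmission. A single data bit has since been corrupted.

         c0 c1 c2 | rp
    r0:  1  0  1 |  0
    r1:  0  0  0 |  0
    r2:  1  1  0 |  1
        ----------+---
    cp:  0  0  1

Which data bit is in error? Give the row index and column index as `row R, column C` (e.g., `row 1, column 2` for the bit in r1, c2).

Recompute each row's even parity and compare to rp:
  r0: data parity 0, sent rp 0 → ok
  r1: data parity 0, sent rp 0 → ok
  r2: data parity 0, sent rp 1 → mismatch
Recompute each column's even parity and compare to cp:
  c0: data parity 0, sent cp 0 → ok
  c1: data parity 1, sent cp 0 → mismatch
  c2: data parity 1, sent cp 1 → ok
Exactly one row (r2) and one column (c1) fail → the flipped bit is at their intersection.

row 2, column 1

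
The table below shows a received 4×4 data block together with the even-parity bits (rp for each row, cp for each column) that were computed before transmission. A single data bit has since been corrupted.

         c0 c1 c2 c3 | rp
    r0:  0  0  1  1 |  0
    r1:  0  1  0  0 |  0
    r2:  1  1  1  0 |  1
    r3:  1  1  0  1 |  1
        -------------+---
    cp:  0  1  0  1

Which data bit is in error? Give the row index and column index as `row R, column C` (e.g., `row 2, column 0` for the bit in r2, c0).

row 1, column 3

Recompute each row's even parity and compare to rp:
  r0: data parity 0, sent rp 0 → ok
  r1: data parity 1, sent rp 0 → mismatch
  r2: data parity 1, sent rp 1 → ok
  r3: data parity 1, sent rp 1 → ok
Recompute each column's even parity and compare to cp:
  c0: data parity 0, sent cp 0 → ok
  c1: data parity 1, sent cp 1 → ok
  c2: data parity 0, sent cp 0 → ok
  c3: data parity 0, sent cp 1 → mismatch
Exactly one row (r1) and one column (c3) fail → the flipped bit is at their intersection.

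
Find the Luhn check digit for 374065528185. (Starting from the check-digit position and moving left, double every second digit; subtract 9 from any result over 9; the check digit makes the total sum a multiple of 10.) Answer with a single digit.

Partial digits right→left: 5 8 1 8 2 5 5 6 0 4 7 3
Double every second digit counting from the check-digit position (so the 1st, 3rd, 5th, ... of the partial from the right).
  doubled (with −9 where >9): 1 2 4 1 0 5 → sum 13
  kept as-is: 8 8 5 6 4 3 → sum 34
Total = 13 + 34 = 47.
Check digit = (10 − (47 mod 10)) mod 10 = 3.

3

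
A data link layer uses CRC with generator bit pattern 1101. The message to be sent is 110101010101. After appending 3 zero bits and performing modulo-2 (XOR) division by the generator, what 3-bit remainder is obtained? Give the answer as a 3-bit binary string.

Append 3 zeros: 110101010101000. Divide by 1101 (XOR where the leading bit is 1):
  pos 0: 1101 XOR 1101 = 0000
  pos 5: 1010 XOR 1101 = 0111
  pos 6: 1111 XOR 1101 = 0010
  pos 8: 1001 XOR 1101 = 0100
  pos 9: 1000 XOR 1101 = 0101
  pos 10: 1010 XOR 1101 = 0111
  pos 11: 1110 XOR 1101 = 0011
Remainder (last 3 bits) = 011. This is the CRC / FCS.

011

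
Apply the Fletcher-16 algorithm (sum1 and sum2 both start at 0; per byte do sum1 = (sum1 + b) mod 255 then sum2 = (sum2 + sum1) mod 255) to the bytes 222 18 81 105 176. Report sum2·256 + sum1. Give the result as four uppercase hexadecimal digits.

1A5C

Running sums (mod 255):
  after byte 0 (222): sum1=222, sum2=222
  after byte 1 (18): sum1=240, sum2=207
  after byte 2 (81): sum1=66, sum2=18
  after byte 3 (105): sum1=171, sum2=189
  after byte 4 (176): sum1=92, sum2=26
Checksum = sum2·256 + sum1 = 26·256 + 92 = 6748 = 0x1A5C.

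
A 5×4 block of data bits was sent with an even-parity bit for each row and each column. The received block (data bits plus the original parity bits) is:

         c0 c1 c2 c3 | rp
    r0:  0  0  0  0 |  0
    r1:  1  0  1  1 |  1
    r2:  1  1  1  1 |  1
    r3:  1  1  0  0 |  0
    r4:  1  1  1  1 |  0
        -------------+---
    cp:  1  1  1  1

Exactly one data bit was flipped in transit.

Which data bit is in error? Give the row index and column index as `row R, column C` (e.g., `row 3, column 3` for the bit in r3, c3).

Recompute each row's even parity and compare to rp:
  r0: data parity 0, sent rp 0 → ok
  r1: data parity 1, sent rp 1 → ok
  r2: data parity 0, sent rp 1 → mismatch
  r3: data parity 0, sent rp 0 → ok
  r4: data parity 0, sent rp 0 → ok
Recompute each column's even parity and compare to cp:
  c0: data parity 0, sent cp 1 → mismatch
  c1: data parity 1, sent cp 1 → ok
  c2: data parity 1, sent cp 1 → ok
  c3: data parity 1, sent cp 1 → ok
Exactly one row (r2) and one column (c0) fail → the flipped bit is at their intersection.

row 2, column 0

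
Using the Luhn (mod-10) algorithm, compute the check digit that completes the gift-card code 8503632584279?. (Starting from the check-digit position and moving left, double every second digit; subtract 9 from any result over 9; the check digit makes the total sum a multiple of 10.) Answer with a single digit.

Partial digits right→left: 9 7 2 4 8 5 2 3 6 3 0 5 8
Double every second digit counting from the check-digit position (so the 1st, 3rd, 5th, ... of the partial from the right).
  doubled (with −9 where >9): 9 4 7 4 3 0 7 → sum 34
  kept as-is: 7 4 5 3 3 5 → sum 27
Total = 34 + 27 = 61.
Check digit = (10 − (61 mod 10)) mod 10 = 9.

9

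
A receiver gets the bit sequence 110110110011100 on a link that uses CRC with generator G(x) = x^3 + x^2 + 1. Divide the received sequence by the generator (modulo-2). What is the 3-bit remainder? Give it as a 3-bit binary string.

Modulo-2 division of 110110110011100 by 1101:
  pos 0: 1101 XOR 1101 = 0000
  pos 4: 1011 XOR 1101 = 0110
  pos 5: 1100 XOR 1101 = 0001
  pos 8: 1011 XOR 1101 = 0110
  pos 9: 1101 XOR 1101 = 0000
Remainder = 000 (zero — the frame passes the CRC check).

000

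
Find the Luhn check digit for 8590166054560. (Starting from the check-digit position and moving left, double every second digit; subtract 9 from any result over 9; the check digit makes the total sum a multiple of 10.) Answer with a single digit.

Partial digits right→left: 0 6 5 4 5 0 6 6 1 0 9 5 8
Double every second digit counting from the check-digit position (so the 1st, 3rd, 5th, ... of the partial from the right).
  doubled (with −9 where >9): 0 1 1 3 2 9 7 → sum 23
  kept as-is: 6 4 0 6 0 5 → sum 21
Total = 23 + 21 = 44.
Check digit = (10 − (44 mod 10)) mod 10 = 6.

6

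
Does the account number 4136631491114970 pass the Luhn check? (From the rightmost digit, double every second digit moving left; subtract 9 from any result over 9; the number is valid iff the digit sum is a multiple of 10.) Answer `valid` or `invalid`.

invalid

From the right, keep odd positions and double even positions (subtract 9 from any doubled value over 9):
  doubled (positions 2,4,...): 5 8 2 9 2 3 6 8 → sum 43
  kept (positions 1,3,...): 0 9 1 1 4 3 6 1 → sum 25
Total = 68.
68 mod 10 = 8, so the number is invalid.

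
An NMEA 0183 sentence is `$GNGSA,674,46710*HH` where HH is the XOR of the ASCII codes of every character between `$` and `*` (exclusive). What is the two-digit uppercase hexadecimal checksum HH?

XOR the ASCII codes of the payload characters:
  'G' = 0x47 → acc = 0x47
  'N' = 0x4E → acc = 0x09
  'G' = 0x47 → acc = 0x4E
  'S' = 0x53 → acc = 0x1D
  'A' = 0x41 → acc = 0x5C
  ',' = 0x2C → acc = 0x70
  '6' = 0x36 → acc = 0x46
  '7' = 0x37 → acc = 0x71
  '4' = 0x34 → acc = 0x45
  ',' = 0x2C → acc = 0x69
  '4' = 0x34 → acc = 0x5D
  '6' = 0x36 → acc = 0x6B
  '7' = 0x37 → acc = 0x5C
  '1' = 0x31 → acc = 0x6D
  '0' = 0x30 → acc = 0x5D
Checksum = 0x5D.

5D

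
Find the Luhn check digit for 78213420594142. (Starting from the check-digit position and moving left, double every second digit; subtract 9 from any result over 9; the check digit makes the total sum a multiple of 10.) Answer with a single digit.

1

Partial digits right→left: 2 4 1 4 9 5 0 2 4 3 1 2 8 7
Double every second digit counting from the check-digit position (so the 1st, 3rd, 5th, ... of the partial from the right).
  doubled (with −9 where >9): 4 2 9 0 8 2 7 → sum 32
  kept as-is: 4 4 5 2 3 2 7 → sum 27
Total = 32 + 27 = 59.
Check digit = (10 − (59 mod 10)) mod 10 = 1.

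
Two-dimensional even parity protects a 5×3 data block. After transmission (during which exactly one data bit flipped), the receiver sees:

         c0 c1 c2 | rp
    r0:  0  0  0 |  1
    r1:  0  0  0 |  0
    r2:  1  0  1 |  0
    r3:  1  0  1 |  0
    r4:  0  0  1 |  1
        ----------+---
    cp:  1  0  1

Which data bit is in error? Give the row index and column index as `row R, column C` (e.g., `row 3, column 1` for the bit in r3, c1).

row 0, column 0

Recompute each row's even parity and compare to rp:
  r0: data parity 0, sent rp 1 → mismatch
  r1: data parity 0, sent rp 0 → ok
  r2: data parity 0, sent rp 0 → ok
  r3: data parity 0, sent rp 0 → ok
  r4: data parity 1, sent rp 1 → ok
Recompute each column's even parity and compare to cp:
  c0: data parity 0, sent cp 1 → mismatch
  c1: data parity 0, sent cp 0 → ok
  c2: data parity 1, sent cp 1 → ok
Exactly one row (r0) and one column (c0) fail → the flipped bit is at their intersection.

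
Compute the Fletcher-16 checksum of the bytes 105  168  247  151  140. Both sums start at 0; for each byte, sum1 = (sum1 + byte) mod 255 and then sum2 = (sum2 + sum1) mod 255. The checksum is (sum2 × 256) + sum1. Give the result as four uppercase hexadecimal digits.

552E

Running sums (mod 255):
  after byte 0 (105): sum1=105, sum2=105
  after byte 1 (168): sum1=18, sum2=123
  after byte 2 (247): sum1=10, sum2=133
  after byte 3 (151): sum1=161, sum2=39
  after byte 4 (140): sum1=46, sum2=85
Checksum = sum2·256 + sum1 = 85·256 + 46 = 21806 = 0x552E.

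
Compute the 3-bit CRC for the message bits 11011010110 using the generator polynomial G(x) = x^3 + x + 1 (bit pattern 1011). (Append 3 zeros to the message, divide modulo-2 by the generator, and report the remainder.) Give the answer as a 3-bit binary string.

101

Append 3 zeros: 11011010110000. Divide by 1011 (XOR where the leading bit is 1):
  pos 0: 1101 XOR 1011 = 0110
  pos 1: 1101 XOR 1011 = 0110
  pos 2: 1100 XOR 1011 = 0111
  pos 3: 1111 XOR 1011 = 0100
  pos 4: 1000 XOR 1011 = 0011
  pos 6: 1111 XOR 1011 = 0100
  pos 7: 1000 XOR 1011 = 0011
  pos 9: 1100 XOR 1011 = 0111
  pos 10: 1110 XOR 1011 = 0101
Remainder (last 3 bits) = 101. This is the CRC / FCS.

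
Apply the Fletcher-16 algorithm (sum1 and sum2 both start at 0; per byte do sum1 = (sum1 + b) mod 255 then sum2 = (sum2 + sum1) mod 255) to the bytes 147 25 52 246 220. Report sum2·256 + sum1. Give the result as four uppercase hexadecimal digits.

ADB4

Running sums (mod 255):
  after byte 0 (147): sum1=147, sum2=147
  after byte 1 (25): sum1=172, sum2=64
  after byte 2 (52): sum1=224, sum2=33
  after byte 3 (246): sum1=215, sum2=248
  after byte 4 (220): sum1=180, sum2=173
Checksum = sum2·256 + sum1 = 173·256 + 180 = 44468 = 0xADB4.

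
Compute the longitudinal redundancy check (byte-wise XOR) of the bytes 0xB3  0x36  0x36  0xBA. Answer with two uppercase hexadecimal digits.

09

XOR the bytes together:
  start with 0xB3
  0xB3 ⊕ 0x36 = 0x85
  0x85 ⊕ 0x36 = 0xB3
  0xB3 ⊕ 0xBA = 0x09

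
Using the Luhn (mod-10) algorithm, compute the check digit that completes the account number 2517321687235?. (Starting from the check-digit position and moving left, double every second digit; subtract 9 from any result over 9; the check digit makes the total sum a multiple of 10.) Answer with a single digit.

4

Partial digits right→left: 5 3 2 7 8 6 1 2 3 7 1 5 2
Double every second digit counting from the check-digit position (so the 1st, 3rd, 5th, ... of the partial from the right).
  doubled (with −9 where >9): 1 4 7 2 6 2 4 → sum 26
  kept as-is: 3 7 6 2 7 5 → sum 30
Total = 26 + 30 = 56.
Check digit = (10 − (56 mod 10)) mod 10 = 4.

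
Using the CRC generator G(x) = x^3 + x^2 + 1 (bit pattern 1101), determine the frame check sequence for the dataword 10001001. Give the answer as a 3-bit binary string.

Append 3 zeros: 10001001000. Divide by 1101 (XOR where the leading bit is 1):
  pos 0: 1000 XOR 1101 = 0101
  pos 1: 1011 XOR 1101 = 0110
  pos 2: 1100 XOR 1101 = 0001
  pos 5: 1010 XOR 1101 = 0111
  pos 6: 1110 XOR 1101 = 0011
Remainder (last 3 bits) = 110. This is the CRC / FCS.

110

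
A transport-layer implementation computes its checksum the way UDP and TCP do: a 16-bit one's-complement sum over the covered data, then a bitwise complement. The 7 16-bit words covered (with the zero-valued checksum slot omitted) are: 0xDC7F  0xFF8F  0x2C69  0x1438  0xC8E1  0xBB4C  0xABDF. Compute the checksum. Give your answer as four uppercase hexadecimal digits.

One's-complement addition (fold any carry out of bit 15 back into bit 0):
  0xDC7F + 0xFF8F = 0x1DC0E → wrap carry → 0xDC0F
  0xDC0F + 0x2C69 = 0x10878 → wrap carry → 0x0879
  0x0879 + 0x1438 = 0x01CB1
  0x1CB1 + 0xC8E1 = 0x0E592
  0xE592 + 0xBB4C = 0x1A0DE → wrap carry → 0xA0DF
  0xA0DF + 0xABDF = 0x14CBE → wrap carry → 0x4CBF
One's-complement sum = 0x4CBF.
Checksum = ~0x4CBF & 0xFFFF = 0xB340.

B340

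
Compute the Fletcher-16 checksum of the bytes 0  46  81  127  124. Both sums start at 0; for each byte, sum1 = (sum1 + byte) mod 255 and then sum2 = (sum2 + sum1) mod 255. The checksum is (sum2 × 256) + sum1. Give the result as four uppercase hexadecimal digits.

Running sums (mod 255):
  after byte 0 (0): sum1=0, sum2=0
  after byte 1 (46): sum1=46, sum2=46
  after byte 2 (81): sum1=127, sum2=173
  after byte 3 (127): sum1=254, sum2=172
  after byte 4 (124): sum1=123, sum2=40
Checksum = sum2·256 + sum1 = 40·256 + 123 = 10363 = 0x287B.

287B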